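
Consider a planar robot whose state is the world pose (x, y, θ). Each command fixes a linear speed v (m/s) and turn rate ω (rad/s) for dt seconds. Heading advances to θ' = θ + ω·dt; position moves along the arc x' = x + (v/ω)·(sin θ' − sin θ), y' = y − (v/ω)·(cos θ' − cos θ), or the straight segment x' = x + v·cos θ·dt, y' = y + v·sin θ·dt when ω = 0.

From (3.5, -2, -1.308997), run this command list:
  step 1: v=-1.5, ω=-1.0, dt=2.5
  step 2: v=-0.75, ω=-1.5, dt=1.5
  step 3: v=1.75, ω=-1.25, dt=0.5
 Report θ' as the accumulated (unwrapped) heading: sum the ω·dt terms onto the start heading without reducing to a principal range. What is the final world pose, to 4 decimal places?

(6.5365, -1.3898, -6.6840)

step 1: θ'=-3.8090 (R=1.5000) → pose (5.8773, -0.4336, -3.8090)
step 2: θ'=-6.0590 (R=0.5000) → pose (5.6790, -1.3138, -6.0590)
step 3: θ'=-6.6840 (R=-1.4000) → pose (6.5365, -1.3898, -6.6840)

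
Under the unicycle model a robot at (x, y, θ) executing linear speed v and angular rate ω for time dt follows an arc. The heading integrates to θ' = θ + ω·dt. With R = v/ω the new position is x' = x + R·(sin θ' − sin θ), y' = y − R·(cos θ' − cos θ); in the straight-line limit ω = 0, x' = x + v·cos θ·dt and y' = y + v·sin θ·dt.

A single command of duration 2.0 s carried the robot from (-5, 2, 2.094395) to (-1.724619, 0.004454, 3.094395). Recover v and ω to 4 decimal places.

Δθ = 3.094395 − 2.094395 = 1.000000
ω = Δθ/dt = 1.000000/2.0 = 0.5000
R = Δx/(sin θ' − sin θ) = -4.0000
v = R·ω = -4.0000·0.5000 = -2.0000

v = -2.0000, ω = 0.5000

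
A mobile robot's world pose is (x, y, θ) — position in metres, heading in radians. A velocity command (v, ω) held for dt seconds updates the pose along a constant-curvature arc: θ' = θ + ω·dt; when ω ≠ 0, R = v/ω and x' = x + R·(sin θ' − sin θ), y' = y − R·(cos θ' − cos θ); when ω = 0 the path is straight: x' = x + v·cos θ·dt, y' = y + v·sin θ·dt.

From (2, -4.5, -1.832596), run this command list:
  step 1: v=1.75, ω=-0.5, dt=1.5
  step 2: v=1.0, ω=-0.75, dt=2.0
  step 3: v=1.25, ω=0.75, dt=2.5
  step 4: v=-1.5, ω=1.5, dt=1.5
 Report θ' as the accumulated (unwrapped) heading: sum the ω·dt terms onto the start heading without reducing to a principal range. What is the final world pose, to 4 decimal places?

step 1: θ'=-2.5826 (R=-3.5000) → pose (0.4754, -6.5614, -2.5826)
step 2: θ'=-4.0826 (R=-1.3333) → pose (-1.3092, -6.2163, -4.0826)
step 3: θ'=-2.2076 (R=1.6667) → pose (-3.9961, -6.2069, -2.2076)
step 4: θ'=0.0424 (R=-1.0000) → pose (-4.8425, -4.6132, 0.0424)

(-4.8425, -4.6132, 0.0424)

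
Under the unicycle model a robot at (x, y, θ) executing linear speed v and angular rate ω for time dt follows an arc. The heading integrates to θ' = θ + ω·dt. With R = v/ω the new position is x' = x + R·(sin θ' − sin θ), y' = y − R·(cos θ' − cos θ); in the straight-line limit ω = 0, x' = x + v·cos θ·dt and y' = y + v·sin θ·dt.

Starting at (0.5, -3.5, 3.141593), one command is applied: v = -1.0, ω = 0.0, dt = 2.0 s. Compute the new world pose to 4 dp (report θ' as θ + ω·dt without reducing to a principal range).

θ' = 3.1416 + 0.0·2.0 = 3.1416
ω = 0 → straight: x' = 0.5 + -1.0·cos(3.1416)·2.0 = 2.5000
y' = -3.5 + -1.0·sin(3.1416)·2.0 = -3.5000

(2.5000, -3.5000, 3.1416)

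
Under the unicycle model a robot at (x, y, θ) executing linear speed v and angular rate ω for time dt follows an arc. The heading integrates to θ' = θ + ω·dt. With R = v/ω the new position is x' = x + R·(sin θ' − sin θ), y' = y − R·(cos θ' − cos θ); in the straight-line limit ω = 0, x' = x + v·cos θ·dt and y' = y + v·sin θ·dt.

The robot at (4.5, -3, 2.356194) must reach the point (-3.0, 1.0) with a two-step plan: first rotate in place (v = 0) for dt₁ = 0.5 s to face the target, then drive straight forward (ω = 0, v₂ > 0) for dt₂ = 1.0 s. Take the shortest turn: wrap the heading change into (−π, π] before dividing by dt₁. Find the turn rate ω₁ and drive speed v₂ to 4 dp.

heading to target = atan2(1−-3, -3−4.5) = 2.6516
Δθ = wrap(2.6516 − 2.3562) = 0.2954; ω₁ = Δθ/dt₁ = 0.5909
distance = √((-3−4.5)² + (1−-3)²) = 8.5000; v₂ = distance/dt₂ = 8.5000

ω₁ = 0.5909, v₂ = 8.5000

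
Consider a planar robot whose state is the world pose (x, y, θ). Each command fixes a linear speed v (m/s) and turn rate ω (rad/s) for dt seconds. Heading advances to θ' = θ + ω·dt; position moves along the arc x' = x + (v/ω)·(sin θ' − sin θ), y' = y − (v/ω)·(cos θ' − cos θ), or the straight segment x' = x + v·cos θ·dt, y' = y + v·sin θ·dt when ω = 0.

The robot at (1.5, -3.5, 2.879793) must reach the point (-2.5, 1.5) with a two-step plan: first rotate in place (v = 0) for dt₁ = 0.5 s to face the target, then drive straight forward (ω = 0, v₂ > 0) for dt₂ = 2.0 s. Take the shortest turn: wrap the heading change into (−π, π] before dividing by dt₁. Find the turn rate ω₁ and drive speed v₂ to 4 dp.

heading to target = atan2(1.5−-3.5, -2.5−1.5) = 2.2455
Δθ = wrap(2.2455 − 2.8798) = -0.6343; ω₁ = Δθ/dt₁ = -1.2685
distance = √((-2.5−1.5)² + (1.5−-3.5)²) = 6.4031; v₂ = distance/dt₂ = 3.2016

ω₁ = -1.2685, v₂ = 3.2016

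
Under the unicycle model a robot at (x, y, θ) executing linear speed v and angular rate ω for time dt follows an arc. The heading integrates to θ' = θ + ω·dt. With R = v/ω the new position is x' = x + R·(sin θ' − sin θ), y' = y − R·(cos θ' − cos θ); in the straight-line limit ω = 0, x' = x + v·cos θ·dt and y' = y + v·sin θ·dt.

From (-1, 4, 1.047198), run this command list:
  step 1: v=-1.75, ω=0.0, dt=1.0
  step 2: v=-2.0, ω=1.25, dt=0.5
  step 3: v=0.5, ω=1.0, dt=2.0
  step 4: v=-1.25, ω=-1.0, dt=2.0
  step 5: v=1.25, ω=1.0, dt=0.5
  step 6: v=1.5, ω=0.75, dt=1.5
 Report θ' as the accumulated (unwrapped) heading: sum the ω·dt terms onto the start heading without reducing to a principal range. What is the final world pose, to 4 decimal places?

step 1: θ'=1.0472 (straight) → pose (-1.8750, 2.4845, 1.0472)
step 2: θ'=1.6722 (R=-1.6000) → pose (-2.0811, 1.5225, 1.6722)
step 3: θ'=3.6722 (R=0.5000) → pose (-2.8316, 1.9031, 3.6722)
step 4: θ'=1.6722 (R=1.2500) → pose (-0.9555, 0.9515, 1.6722)
step 5: θ'=2.1722 (R=1.2500) → pose (-1.1684, 1.5322, 2.1722)
step 6: θ'=3.2972 (R=2.0000) → pose (-3.1274, 2.3765, 3.2972)

(-3.1274, 2.3765, 3.2972)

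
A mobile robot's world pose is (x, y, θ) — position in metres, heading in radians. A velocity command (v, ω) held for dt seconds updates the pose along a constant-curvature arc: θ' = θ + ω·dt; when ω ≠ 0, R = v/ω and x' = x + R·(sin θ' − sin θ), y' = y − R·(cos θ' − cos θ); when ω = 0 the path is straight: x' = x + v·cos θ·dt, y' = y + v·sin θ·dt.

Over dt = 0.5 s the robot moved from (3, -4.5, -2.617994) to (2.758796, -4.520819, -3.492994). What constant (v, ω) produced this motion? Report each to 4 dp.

v = 0.5000, ω = -1.7500

Δθ = -3.492994 − -2.617994 = -0.875000
ω = Δθ/dt = -0.875000/0.5 = -1.7500
R = Δx/(sin θ' − sin θ) = -0.2857
v = R·ω = -0.2857·-1.7500 = 0.5000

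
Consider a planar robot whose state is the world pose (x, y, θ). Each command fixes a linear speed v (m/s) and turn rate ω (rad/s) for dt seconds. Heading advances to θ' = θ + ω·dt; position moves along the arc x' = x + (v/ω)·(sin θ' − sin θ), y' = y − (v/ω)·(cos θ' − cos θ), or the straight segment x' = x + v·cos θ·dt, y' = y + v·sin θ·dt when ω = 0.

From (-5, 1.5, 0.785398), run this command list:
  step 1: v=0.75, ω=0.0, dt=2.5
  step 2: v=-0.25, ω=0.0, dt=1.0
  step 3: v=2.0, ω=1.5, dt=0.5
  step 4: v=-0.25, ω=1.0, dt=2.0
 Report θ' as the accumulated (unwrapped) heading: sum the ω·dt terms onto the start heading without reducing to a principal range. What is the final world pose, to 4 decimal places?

(-3.1155, 3.3050, 3.5354)

step 1: θ'=0.7854 (straight) → pose (-3.6742, 2.8258, 0.7854)
step 2: θ'=0.7854 (straight) → pose (-3.8510, 2.6490, 0.7854)
step 3: θ'=1.5354 (R=1.3333) → pose (-3.4613, 3.5447, 1.5354)
step 4: θ'=3.5354 (R=-0.2500) → pose (-3.1155, 3.3050, 3.5354)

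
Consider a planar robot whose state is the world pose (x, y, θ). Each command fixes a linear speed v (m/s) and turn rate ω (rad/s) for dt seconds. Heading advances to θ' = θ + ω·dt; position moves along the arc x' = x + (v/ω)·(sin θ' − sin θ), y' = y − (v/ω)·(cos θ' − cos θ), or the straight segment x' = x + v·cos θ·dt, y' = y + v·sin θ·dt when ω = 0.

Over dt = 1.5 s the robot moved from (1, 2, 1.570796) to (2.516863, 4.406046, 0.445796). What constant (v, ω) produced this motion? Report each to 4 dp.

Δθ = 0.445796 − 1.570796 = -1.125000
ω = Δθ/dt = -1.125000/1.5 = -0.7500
R = −Δy/(cos θ' − cos θ) = -2.6667
v = R·ω = -2.6667·-0.7500 = 2.0000

v = 2.0000, ω = -0.7500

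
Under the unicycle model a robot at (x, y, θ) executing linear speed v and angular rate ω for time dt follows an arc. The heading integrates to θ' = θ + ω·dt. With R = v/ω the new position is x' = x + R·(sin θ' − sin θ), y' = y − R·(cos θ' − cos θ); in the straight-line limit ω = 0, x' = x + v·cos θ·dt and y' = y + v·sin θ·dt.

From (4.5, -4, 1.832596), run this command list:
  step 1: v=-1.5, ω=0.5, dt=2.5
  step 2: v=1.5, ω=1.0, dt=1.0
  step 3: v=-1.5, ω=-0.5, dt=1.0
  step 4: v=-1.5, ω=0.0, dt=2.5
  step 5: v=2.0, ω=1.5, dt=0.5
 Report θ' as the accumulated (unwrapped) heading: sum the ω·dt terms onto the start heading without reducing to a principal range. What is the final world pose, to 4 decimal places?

(9.7862, -4.9970, 4.3326)

step 1: θ'=3.0826 (R=-3.0000) → pose (7.2209, -6.2183, 3.0826)
step 2: θ'=4.0826 (R=1.5000) → pose (5.9202, -6.8322, 4.0826)
step 3: θ'=3.5826 (R=3.0000) → pose (7.0641, -5.8862, 3.5826)
step 4: θ'=3.5826 (straight) → pose (10.4553, -4.2855, 3.5826)
step 5: θ'=4.3326 (R=1.3333) → pose (9.7862, -4.9970, 4.3326)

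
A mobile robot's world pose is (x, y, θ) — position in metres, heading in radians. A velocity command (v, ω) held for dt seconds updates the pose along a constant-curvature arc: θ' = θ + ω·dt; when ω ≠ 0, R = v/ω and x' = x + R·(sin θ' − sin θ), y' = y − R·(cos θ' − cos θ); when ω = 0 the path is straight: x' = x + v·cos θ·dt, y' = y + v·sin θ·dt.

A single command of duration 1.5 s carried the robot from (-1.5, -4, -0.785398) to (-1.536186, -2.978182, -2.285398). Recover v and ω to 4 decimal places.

Δθ = -2.285398 − -0.785398 = -1.500000
ω = Δθ/dt = -1.500000/1.5 = -1.0000
R = −Δy/(cos θ' − cos θ) = 0.7500
v = R·ω = 0.7500·-1.0000 = -0.7500

v = -0.7500, ω = -1.0000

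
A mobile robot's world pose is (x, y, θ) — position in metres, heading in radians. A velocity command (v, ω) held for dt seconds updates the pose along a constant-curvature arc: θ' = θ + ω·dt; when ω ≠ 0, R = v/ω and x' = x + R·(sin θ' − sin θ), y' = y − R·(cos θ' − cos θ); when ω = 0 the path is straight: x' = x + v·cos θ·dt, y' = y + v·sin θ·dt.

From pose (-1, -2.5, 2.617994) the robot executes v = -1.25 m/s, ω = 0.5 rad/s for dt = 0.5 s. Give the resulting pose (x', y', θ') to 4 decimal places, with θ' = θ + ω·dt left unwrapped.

θ' = 2.6180 + 0.5·0.5 = 2.8680
R = v/ω = -1.25/0.5 = -2.5000
x' = -1 + -2.5000·(sin 2.8680 − sin 2.6180) = -0.4255
y' = -2.5 − -2.5000·(cos 2.8680 − cos 2.6180) = -2.7419

(-0.4255, -2.7419, 2.8680)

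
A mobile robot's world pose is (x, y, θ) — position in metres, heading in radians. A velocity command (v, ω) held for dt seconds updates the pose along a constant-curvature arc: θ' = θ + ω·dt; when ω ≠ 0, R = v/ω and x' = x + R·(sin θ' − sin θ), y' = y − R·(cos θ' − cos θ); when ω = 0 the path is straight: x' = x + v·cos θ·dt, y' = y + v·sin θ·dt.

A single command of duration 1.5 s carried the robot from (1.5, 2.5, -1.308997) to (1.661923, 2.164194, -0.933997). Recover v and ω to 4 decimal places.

Δθ = -0.933997 − -1.308997 = 0.375000
ω = Δθ/dt = 0.375000/1.5 = 0.2500
R = −Δy/(cos θ' − cos θ) = 1.0000
v = R·ω = 1.0000·0.2500 = 0.2500

v = 0.2500, ω = 0.2500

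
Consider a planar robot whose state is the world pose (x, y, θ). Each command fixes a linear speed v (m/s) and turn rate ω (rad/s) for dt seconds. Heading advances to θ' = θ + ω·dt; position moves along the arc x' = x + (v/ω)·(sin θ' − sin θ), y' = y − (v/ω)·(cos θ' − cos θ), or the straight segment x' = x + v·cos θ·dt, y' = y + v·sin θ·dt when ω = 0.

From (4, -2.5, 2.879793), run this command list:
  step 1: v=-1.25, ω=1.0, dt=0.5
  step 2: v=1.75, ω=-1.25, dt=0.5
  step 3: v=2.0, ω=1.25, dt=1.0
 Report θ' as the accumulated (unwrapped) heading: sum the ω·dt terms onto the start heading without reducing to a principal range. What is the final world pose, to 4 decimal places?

step 1: θ'=3.3798 (R=-1.2500) → pose (4.6185, -2.5073, 3.3798)
step 2: θ'=2.7548 (R=-1.4000) → pose (3.7600, -2.4434, 2.7548)
step 3: θ'=4.0048 (R=1.6000) → pose (1.9406, -2.8852, 4.0048)

(1.9406, -2.8852, 4.0048)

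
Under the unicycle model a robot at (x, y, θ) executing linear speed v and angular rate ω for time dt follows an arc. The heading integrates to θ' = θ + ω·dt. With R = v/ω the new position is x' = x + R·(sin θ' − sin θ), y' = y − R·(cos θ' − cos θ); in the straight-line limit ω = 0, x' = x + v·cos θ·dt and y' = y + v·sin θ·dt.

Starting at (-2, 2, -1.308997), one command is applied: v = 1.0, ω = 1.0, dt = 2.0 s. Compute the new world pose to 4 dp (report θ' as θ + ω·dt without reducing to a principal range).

θ' = -1.3090 + 1.0·2.0 = 0.6910
R = v/ω = 1.0/1.0 = 1.0000
x' = -2 + 1.0000·(sin 0.6910 − sin -1.3090) = -0.3968
y' = 2 − 1.0000·(cos 0.6910 − cos -1.3090) = 1.4882

(-0.3968, 1.4882, 0.6910)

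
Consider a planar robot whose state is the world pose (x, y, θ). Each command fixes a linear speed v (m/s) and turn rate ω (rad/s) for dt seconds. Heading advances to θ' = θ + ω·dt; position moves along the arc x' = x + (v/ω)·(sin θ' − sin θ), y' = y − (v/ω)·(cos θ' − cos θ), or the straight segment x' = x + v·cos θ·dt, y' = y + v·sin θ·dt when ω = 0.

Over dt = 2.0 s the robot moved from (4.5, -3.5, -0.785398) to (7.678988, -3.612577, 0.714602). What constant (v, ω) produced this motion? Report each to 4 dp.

v = 1.7500, ω = 0.7500

Δθ = 0.714602 − -0.785398 = 1.500000
ω = Δθ/dt = 1.500000/2.0 = 0.7500
R = Δx/(sin θ' − sin θ) = 2.3333
v = R·ω = 2.3333·0.7500 = 1.7500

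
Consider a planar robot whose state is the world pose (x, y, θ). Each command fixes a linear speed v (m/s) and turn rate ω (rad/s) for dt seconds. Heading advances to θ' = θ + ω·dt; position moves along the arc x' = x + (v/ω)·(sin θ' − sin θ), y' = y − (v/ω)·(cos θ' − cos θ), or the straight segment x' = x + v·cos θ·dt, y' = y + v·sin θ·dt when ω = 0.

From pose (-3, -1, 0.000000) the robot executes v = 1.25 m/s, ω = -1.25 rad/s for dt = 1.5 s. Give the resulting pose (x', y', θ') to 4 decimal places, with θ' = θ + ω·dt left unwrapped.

θ' = 0.0000 + -1.25·1.5 = -1.8750
R = v/ω = 1.25/-1.25 = -1.0000
x' = -3 + -1.0000·(sin -1.8750 − sin 0.0000) = -2.0459
y' = -1 − -1.0000·(cos -1.8750 − cos 0.0000) = -2.2995

(-2.0459, -2.2995, -1.8750)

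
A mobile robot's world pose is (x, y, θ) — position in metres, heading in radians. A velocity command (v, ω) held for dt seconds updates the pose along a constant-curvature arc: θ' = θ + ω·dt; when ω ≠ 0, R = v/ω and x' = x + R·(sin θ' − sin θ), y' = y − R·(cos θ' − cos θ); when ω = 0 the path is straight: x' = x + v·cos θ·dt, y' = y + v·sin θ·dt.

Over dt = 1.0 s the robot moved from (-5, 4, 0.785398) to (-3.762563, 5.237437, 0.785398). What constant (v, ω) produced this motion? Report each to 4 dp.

Δθ = 0.785398 − 0.785398 = 0.000000
ω = Δθ/dt = 0.000000/1.0 = 0.0000
ω = 0 → v = (Δx·cos θ + Δy·sin θ)/dt = 1.7500

v = 1.7500, ω = 0.0000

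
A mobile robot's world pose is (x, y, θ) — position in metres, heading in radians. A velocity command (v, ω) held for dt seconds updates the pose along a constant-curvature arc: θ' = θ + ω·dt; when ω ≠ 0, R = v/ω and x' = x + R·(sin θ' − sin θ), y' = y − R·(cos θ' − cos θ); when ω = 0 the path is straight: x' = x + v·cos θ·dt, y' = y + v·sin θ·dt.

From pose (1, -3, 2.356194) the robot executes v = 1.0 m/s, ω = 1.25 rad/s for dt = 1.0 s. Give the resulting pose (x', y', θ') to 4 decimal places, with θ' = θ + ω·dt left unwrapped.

(0.0759, -2.8505, 3.6062)

θ' = 2.3562 + 1.25·1.0 = 3.6062
R = v/ω = 1.0/1.25 = 0.8000
x' = 1 + 0.8000·(sin 3.6062 − sin 2.3562) = 0.0759
y' = -3 − 0.8000·(cos 3.6062 − cos 2.3562) = -2.8505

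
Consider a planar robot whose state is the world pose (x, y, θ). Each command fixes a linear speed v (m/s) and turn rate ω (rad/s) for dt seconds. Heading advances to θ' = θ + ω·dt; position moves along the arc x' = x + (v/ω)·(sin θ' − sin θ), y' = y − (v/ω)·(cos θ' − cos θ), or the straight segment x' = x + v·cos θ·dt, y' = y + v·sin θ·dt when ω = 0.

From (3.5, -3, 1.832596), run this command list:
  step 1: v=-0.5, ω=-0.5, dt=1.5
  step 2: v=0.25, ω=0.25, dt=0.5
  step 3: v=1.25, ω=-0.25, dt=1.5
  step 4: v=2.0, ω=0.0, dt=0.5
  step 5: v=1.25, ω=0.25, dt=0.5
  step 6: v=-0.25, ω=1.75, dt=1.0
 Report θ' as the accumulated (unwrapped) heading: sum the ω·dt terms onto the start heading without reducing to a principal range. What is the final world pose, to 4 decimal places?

(5.5646, -1.0104, 2.7076)

step 1: θ'=1.0826 (R=1.0000) → pose (3.4173, -3.7279, 1.0826)
step 2: θ'=1.2076 (R=1.0000) → pose (3.4688, -3.6141, 1.2076)
step 3: θ'=0.8326 (R=-5.0000) → pose (4.4443, -2.0256, 0.8326)
step 4: θ'=0.8326 (straight) → pose (5.1172, -1.2860, 0.8326)
step 5: θ'=0.9576 (R=5.0000) → pose (5.5079, -0.7986, 0.9576)
step 6: θ'=2.7076 (R=-0.1429) → pose (5.5646, -1.0104, 2.7076)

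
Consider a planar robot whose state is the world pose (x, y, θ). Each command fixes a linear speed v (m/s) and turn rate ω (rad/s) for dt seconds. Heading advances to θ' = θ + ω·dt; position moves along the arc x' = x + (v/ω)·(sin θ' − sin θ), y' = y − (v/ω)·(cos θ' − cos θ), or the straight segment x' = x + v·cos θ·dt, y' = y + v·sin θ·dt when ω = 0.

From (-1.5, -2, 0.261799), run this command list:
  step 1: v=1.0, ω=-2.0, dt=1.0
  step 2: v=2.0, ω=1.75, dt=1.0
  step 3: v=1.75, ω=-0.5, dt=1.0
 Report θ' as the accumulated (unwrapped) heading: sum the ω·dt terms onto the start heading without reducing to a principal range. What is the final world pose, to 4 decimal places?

(1.9457, -4.3081, -0.4882)

step 1: θ'=-1.7382 (R=-0.5000) → pose (-0.8776, -2.5663, -1.7382)
step 2: θ'=0.0118 (R=1.1429) → pose (0.2628, -3.8995, 0.0118)
step 3: θ'=-0.4882 (R=-3.5000) → pose (1.9457, -4.3081, -0.4882)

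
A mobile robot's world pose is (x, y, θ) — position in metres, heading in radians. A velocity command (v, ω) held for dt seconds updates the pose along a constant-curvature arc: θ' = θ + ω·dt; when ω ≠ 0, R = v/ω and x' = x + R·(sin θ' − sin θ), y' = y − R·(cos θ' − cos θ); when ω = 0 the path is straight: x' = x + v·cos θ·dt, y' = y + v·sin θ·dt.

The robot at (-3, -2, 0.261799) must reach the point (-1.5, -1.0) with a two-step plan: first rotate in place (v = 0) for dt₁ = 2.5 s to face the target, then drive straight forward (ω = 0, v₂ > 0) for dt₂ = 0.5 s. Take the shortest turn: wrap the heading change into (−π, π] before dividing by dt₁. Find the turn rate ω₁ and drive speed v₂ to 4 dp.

ω₁ = 0.1305, v₂ = 3.6056

heading to target = atan2(-1−-2, -1.5−-3) = 0.5880
Δθ = wrap(0.5880 − 0.2618) = 0.3262; ω₁ = Δθ/dt₁ = 0.1305
distance = √((-1.5−-3)² + (-1−-2)²) = 1.8028; v₂ = distance/dt₂ = 3.6056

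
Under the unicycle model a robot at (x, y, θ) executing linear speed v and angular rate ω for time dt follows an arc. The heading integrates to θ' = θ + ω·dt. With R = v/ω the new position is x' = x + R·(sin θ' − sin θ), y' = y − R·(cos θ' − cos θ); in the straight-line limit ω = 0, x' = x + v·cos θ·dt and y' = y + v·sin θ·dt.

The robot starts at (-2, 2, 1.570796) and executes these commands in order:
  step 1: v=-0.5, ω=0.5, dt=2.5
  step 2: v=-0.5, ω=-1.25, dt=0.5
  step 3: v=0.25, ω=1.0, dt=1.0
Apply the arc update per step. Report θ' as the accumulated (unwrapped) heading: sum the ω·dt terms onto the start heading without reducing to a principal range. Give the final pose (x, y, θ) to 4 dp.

(-1.3334, 1.0088, 3.1958)

step 1: θ'=2.8208 (R=-1.0000) → pose (-1.3153, 1.0510, 2.8208)
step 2: θ'=2.1958 (R=0.4000) → pose (-1.1171, 0.9055, 2.1958)
step 3: θ'=3.1958 (R=0.2500) → pose (-1.3334, 1.0088, 3.1958)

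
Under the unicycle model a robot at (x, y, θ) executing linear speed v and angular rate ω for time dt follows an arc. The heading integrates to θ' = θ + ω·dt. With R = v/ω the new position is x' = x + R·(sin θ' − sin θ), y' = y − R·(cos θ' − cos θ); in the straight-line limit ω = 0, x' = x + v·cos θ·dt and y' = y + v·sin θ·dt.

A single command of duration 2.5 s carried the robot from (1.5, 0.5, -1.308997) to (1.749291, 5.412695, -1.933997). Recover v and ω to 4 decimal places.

v = -2.0000, ω = -0.2500

Δθ = -1.933997 − -1.308997 = -0.625000
ω = Δθ/dt = -0.625000/2.5 = -0.2500
R = −Δy/(cos θ' − cos θ) = 8.0000
v = R·ω = 8.0000·-0.2500 = -2.0000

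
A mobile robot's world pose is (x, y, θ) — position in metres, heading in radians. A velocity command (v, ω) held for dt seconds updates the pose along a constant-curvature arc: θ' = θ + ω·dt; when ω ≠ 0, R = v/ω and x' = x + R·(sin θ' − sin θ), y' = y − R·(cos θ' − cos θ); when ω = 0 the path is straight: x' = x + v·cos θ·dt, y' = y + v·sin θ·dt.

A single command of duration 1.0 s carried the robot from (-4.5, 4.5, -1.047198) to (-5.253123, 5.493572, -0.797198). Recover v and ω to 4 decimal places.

Δθ = -0.797198 − -1.047198 = 0.250000
ω = Δθ/dt = 0.250000/1.0 = 0.2500
R = −Δy/(cos θ' − cos θ) = -5.0000
v = R·ω = -5.0000·0.2500 = -1.2500

v = -1.2500, ω = 0.2500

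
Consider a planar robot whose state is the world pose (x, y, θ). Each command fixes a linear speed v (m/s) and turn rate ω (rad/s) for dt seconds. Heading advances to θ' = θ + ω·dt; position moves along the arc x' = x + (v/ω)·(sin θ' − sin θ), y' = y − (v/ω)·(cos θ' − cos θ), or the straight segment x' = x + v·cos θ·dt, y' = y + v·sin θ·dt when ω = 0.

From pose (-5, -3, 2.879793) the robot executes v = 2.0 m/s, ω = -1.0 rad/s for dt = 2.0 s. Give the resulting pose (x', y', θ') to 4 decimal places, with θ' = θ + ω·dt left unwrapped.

(-6.0236, 0.2065, 0.8798)

θ' = 2.8798 + -1.0·2.0 = 0.8798
R = v/ω = 2.0/-1.0 = -2.0000
x' = -5 + -2.0000·(sin 0.8798 − sin 2.8798) = -6.0236
y' = -3 − -2.0000·(cos 0.8798 − cos 2.8798) = 0.2065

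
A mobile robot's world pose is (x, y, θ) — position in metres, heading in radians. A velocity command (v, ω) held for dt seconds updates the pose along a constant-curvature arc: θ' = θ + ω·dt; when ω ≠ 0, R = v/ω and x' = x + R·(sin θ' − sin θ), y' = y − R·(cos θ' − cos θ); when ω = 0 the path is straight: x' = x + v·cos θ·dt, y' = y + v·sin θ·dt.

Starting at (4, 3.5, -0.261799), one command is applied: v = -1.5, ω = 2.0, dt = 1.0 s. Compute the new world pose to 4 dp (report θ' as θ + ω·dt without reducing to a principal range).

θ' = -0.2618 + 2.0·1.0 = 1.7382
R = v/ω = -1.5/2.0 = -0.7500
x' = 4 + -0.7500·(sin 1.7382 − sin -0.2618) = 3.0664
y' = 3.5 − -0.7500·(cos 1.7382 − cos -0.2618) = 2.6506

(3.0664, 2.6506, 1.7382)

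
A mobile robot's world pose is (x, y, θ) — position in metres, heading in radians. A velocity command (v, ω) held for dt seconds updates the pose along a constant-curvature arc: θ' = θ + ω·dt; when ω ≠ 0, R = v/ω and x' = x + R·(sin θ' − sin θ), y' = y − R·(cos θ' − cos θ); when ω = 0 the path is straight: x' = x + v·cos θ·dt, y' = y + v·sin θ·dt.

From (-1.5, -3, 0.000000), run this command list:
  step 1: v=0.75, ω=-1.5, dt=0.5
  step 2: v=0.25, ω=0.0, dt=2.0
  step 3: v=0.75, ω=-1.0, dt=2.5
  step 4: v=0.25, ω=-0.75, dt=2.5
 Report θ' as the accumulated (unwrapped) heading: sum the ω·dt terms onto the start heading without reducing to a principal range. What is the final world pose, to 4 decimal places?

(-1.6550, -4.3043, -5.1250)

step 1: θ'=-0.7500 (R=-0.5000) → pose (-1.1592, -3.1342, -0.7500)
step 2: θ'=-0.7500 (straight) → pose (-0.7933, -3.4750, -0.7500)
step 3: θ'=-3.2500 (R=-0.7500) → pose (-1.3857, -4.7693, -3.2500)
step 4: θ'=-5.1250 (R=-0.3333) → pose (-1.6550, -4.3043, -5.1250)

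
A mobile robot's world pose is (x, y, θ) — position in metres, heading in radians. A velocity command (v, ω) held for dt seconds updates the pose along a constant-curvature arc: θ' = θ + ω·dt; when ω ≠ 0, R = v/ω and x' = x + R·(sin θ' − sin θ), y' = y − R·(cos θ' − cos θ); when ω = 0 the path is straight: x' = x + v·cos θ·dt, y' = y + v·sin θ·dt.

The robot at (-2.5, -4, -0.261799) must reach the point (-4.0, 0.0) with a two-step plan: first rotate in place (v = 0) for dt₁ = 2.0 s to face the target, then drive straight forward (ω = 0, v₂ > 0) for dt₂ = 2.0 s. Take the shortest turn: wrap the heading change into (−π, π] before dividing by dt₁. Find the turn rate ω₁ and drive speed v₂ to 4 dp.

heading to target = atan2(0−-4, -4−-2.5) = 1.9296
Δθ = wrap(1.9296 − -0.2618) = 2.1914; ω₁ = Δθ/dt₁ = 1.0957
distance = √((-4−-2.5)² + (0−-4)²) = 4.2720; v₂ = distance/dt₂ = 2.1360

ω₁ = 1.0957, v₂ = 2.1360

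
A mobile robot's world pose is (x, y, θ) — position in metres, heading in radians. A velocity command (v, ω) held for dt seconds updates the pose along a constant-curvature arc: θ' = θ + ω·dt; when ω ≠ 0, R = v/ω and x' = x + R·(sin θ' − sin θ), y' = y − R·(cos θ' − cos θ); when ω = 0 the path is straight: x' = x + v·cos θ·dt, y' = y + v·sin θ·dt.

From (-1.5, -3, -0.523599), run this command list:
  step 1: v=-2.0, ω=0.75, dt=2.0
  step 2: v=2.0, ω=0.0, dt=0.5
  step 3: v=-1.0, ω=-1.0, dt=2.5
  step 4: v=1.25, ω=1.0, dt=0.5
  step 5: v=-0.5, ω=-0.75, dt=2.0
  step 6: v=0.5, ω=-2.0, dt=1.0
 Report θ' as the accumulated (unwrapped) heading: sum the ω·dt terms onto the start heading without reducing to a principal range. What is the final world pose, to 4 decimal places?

step 1: θ'=0.9764 (R=-2.6667) → pose (-5.0426, -3.8160, 0.9764)
step 2: θ'=0.9764 (straight) → pose (-4.4826, -2.9876, 0.9764)
step 3: θ'=-1.5236 (R=1.0000) → pose (-6.3100, -2.4747, -1.5236)
step 4: θ'=-1.0236 (R=1.2500) → pose (-6.1289, -3.0661, -1.0236)
step 5: θ'=-2.5236 (R=0.6667) → pose (-5.9458, -2.1759, -2.5236)
step 6: θ'=-4.5236 (R=-0.2500) → pose (-6.3362, -2.0191, -4.5236)

(-6.3362, -2.0191, -4.5236)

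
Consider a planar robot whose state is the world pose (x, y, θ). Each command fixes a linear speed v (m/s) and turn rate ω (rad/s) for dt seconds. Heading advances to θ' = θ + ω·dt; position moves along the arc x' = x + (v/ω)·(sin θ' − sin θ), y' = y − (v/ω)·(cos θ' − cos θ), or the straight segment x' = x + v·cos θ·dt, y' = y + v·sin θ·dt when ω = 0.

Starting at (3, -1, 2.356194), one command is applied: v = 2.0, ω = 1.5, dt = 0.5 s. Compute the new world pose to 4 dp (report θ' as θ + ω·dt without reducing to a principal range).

θ' = 2.3562 + 1.5·0.5 = 3.1062
R = v/ω = 2.0/1.5 = 1.3333
x' = 3 + 1.3333·(sin 3.1062 − sin 2.3562) = 2.1044
y' = -1 − 1.3333·(cos 3.1062 − cos 2.3562) = -0.6103

(2.1044, -0.6103, 3.1062)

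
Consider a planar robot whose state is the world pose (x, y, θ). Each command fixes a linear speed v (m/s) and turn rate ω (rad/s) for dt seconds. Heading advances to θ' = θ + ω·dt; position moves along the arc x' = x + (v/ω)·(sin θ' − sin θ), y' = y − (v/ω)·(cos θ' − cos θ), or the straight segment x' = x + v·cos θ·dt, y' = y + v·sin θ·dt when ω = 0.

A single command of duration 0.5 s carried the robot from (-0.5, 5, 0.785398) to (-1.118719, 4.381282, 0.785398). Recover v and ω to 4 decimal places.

Δθ = 0.785398 − 0.785398 = 0.000000
ω = Δθ/dt = 0.000000/0.5 = 0.0000
ω = 0 → v = (Δx·cos θ + Δy·sin θ)/dt = -1.7500

v = -1.7500, ω = 0.0000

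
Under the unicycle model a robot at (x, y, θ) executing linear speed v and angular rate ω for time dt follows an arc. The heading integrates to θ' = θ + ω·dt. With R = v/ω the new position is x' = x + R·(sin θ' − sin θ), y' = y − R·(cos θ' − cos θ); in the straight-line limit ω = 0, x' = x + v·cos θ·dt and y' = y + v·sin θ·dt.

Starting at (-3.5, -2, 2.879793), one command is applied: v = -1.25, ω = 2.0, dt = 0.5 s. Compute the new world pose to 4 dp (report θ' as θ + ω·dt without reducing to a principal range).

(-2.9176, -1.8586, 3.8798)

θ' = 2.8798 + 2.0·0.5 = 3.8798
R = v/ω = -1.25/2.0 = -0.6250
x' = -3.5 + -0.6250·(sin 3.8798 − sin 2.8798) = -2.9176
y' = -2 − -0.6250·(cos 3.8798 − cos 2.8798) = -1.8586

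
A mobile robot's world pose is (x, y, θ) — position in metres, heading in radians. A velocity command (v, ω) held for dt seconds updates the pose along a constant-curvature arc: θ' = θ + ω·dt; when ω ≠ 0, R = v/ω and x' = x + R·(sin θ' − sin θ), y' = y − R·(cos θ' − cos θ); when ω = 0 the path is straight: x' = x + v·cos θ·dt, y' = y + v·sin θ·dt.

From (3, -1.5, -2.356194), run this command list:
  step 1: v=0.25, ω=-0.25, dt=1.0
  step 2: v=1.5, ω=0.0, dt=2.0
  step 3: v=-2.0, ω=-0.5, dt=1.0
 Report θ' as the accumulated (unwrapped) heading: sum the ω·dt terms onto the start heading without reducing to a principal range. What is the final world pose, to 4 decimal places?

(2.1221, -2.6263, -3.1062)

step 1: θ'=-2.6062 (R=-1.0000) → pose (2.8031, -1.6530, -2.6062)
step 2: θ'=-2.6062 (straight) → pose (0.2229, -3.1835, -2.6062)
step 3: θ'=-3.1062 (R=4.0000) → pose (2.1221, -2.6263, -3.1062)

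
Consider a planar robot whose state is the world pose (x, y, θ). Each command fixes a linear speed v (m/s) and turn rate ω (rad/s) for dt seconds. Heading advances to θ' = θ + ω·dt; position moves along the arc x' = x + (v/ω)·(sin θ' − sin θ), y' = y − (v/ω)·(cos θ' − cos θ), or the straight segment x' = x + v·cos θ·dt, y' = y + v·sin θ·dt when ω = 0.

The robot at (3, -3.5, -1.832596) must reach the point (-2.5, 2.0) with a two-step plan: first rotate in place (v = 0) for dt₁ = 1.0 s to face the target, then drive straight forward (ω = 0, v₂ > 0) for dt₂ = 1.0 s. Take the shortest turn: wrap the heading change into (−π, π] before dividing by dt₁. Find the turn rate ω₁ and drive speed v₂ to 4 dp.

heading to target = atan2(2−-3.5, -2.5−3) = 2.3562
Δθ = wrap(2.3562 − -1.8326) = -2.0944; ω₁ = Δθ/dt₁ = -2.0944
distance = √((-2.5−3)² + (2−-3.5)²) = 7.7782; v₂ = distance/dt₂ = 7.7782

ω₁ = -2.0944, v₂ = 7.7782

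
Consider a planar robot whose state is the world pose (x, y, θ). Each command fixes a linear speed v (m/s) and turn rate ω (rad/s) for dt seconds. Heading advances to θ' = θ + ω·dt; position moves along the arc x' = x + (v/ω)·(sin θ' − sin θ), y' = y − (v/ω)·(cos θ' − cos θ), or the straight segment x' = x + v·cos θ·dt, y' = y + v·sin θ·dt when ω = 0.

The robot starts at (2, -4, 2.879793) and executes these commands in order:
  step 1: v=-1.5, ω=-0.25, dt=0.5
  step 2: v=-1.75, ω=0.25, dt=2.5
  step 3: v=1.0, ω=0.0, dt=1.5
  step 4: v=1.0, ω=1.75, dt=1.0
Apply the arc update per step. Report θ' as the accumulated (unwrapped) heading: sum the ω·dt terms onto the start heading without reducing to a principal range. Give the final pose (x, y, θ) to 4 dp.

step 1: θ'=2.7548 (R=6.0000) → pose (2.7104, -4.2388, 2.7548)
step 2: θ'=3.3798 (R=-7.0000) → pose (7.0027, -4.5583, 3.3798)
step 3: θ'=3.3798 (straight) → pose (5.5451, -4.9123, 3.3798)
step 4: θ'=5.1298 (R=0.5714) → pose (5.1575, -5.6992, 5.1298)

(5.1575, -5.6992, 5.1298)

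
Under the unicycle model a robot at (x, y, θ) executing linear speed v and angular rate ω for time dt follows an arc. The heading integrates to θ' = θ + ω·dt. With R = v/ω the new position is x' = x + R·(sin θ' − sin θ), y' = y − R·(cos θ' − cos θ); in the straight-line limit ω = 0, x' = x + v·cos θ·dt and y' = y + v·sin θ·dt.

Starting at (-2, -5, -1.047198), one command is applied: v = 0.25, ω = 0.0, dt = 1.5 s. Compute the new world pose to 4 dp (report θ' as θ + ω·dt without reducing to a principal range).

θ' = -1.0472 + 0.0·1.5 = -1.0472
ω = 0 → straight: x' = -2 + 0.25·cos(-1.0472)·1.5 = -1.8125
y' = -5 + 0.25·sin(-1.0472)·1.5 = -5.3248

(-1.8125, -5.3248, -1.0472)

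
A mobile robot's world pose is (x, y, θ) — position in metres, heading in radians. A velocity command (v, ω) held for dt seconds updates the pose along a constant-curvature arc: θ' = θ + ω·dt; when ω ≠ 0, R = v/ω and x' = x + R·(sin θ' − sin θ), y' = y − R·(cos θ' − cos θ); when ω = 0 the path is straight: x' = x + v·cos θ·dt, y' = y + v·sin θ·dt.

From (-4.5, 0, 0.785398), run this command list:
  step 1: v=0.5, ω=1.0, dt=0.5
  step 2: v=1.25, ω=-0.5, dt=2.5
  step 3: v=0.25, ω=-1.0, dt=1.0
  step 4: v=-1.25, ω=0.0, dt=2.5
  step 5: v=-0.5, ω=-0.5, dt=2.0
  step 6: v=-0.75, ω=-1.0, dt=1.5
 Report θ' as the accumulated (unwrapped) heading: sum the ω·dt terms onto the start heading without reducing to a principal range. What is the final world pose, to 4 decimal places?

(-2.8005, 5.8450, -3.4646)

step 1: θ'=1.2854 (R=0.5000) → pose (-4.3738, 0.2128, 1.2854)
step 2: θ'=0.0354 (R=-2.5000) → pose (-2.0634, 2.0074, 0.0354)
step 3: θ'=-0.9646 (R=-0.2500) → pose (-1.8491, 1.9000, -0.9646)
step 4: θ'=-0.9646 (straight) → pose (-3.6295, 4.4682, -0.9646)
step 5: θ'=-1.9646 (R=1.0000) → pose (-3.7312, 5.4216, -1.9646)
step 6: θ'=-3.4646 (R=0.7500) → pose (-2.8005, 5.8450, -3.4646)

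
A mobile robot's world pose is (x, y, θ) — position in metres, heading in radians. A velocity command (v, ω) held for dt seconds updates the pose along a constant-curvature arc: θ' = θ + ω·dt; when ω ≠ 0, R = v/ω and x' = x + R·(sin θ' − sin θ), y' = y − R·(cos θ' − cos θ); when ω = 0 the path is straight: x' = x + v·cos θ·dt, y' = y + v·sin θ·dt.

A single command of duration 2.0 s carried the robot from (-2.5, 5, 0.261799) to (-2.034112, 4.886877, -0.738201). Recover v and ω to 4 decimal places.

Δθ = -0.738201 − 0.261799 = -1.000000
ω = Δθ/dt = -1.000000/2.0 = -0.5000
R = Δx/(sin θ' − sin θ) = -0.5000
v = R·ω = -0.5000·-0.5000 = 0.2500

v = 0.2500, ω = -0.5000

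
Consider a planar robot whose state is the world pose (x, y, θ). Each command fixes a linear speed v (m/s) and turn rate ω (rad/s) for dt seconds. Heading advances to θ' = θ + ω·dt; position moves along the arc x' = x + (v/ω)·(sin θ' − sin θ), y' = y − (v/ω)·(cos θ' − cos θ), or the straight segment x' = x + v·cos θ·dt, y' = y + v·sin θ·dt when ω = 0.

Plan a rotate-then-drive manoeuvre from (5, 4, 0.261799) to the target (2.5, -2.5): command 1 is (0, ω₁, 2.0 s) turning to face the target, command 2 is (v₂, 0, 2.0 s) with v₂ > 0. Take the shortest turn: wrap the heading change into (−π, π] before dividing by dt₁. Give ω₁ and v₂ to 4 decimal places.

ω₁ = -1.0999, v₂ = 3.4821

heading to target = atan2(-2.5−4, 2.5−5) = -1.9380
Δθ = wrap(-1.9380 − 0.2618) = -2.1998; ω₁ = Δθ/dt₁ = -1.0999
distance = √((2.5−5)² + (-2.5−4)²) = 6.9642; v₂ = distance/dt₂ = 3.4821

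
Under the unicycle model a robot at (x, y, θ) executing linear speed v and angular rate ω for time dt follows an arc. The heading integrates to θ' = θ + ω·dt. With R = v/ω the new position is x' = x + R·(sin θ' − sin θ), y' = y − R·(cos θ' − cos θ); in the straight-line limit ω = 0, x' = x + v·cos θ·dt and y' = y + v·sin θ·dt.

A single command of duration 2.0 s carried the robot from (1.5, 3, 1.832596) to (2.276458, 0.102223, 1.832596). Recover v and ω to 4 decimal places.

v = -1.5000, ω = 0.0000

Δθ = 1.832596 − 1.832596 = 0.000000
ω = Δθ/dt = 0.000000/2.0 = 0.0000
ω = 0 → v = (Δx·cos θ + Δy·sin θ)/dt = -1.5000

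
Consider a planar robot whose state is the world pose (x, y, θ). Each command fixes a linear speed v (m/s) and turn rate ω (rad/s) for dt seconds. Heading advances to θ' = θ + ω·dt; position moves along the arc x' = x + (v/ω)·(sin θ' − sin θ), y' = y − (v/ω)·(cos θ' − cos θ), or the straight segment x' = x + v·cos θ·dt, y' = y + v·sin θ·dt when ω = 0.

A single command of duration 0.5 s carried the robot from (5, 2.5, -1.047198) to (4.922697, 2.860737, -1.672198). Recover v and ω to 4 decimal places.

Δθ = -1.672198 − -1.047198 = -0.625000
ω = Δθ/dt = -0.625000/0.5 = -1.2500
R = −Δy/(cos θ' − cos θ) = 0.6000
v = R·ω = 0.6000·-1.2500 = -0.7500

v = -0.7500, ω = -1.2500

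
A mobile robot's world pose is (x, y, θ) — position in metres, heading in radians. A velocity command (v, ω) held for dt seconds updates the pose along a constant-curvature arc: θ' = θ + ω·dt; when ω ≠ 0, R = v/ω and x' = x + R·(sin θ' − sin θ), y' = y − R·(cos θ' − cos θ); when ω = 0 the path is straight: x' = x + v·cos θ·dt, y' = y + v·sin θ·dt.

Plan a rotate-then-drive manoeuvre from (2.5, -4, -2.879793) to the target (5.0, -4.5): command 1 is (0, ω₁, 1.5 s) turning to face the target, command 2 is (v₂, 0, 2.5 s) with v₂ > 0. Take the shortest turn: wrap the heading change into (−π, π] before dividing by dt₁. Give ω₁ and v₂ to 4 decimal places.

heading to target = atan2(-4.5−-4, 5−2.5) = -0.1974
Δθ = wrap(-0.1974 − -2.8798) = 2.6824; ω₁ = Δθ/dt₁ = 1.7883
distance = √((5−2.5)² + (-4.5−-4)²) = 2.5495; v₂ = distance/dt₂ = 1.0198

ω₁ = 1.7883, v₂ = 1.0198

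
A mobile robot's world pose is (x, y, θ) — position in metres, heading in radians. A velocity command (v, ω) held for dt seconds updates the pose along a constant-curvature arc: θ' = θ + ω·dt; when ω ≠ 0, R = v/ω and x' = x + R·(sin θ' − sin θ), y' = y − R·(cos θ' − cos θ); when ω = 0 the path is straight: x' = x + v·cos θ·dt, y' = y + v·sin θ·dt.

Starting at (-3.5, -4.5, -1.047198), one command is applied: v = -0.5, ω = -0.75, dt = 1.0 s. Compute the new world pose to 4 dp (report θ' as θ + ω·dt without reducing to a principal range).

(-3.5723, -4.0170, -1.7972)

θ' = -1.0472 + -0.75·1.0 = -1.7972
R = v/ω = -0.5/-0.75 = 0.6667
x' = -3.5 + 0.6667·(sin -1.7972 − sin -1.0472) = -3.5723
y' = -4.5 − 0.6667·(cos -1.7972 − cos -1.0472) = -4.0170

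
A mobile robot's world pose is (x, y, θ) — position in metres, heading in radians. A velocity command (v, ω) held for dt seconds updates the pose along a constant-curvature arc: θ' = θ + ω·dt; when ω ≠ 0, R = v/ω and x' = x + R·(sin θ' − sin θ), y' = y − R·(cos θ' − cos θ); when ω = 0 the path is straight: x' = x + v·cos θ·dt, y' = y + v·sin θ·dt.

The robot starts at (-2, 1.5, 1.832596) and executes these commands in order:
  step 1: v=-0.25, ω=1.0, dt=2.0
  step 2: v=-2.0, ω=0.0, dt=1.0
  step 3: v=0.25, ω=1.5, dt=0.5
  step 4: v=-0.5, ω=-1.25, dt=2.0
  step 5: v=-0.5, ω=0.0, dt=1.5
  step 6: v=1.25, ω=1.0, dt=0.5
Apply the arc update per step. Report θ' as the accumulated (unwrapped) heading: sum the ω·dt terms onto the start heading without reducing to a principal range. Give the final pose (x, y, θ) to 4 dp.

(0.5688, 2.4776, 2.5826)

step 1: θ'=3.8326 (R=-0.2500) → pose (-1.5992, 1.3721, 3.8326)
step 2: θ'=3.8326 (straight) → pose (-0.0580, 2.6467, 3.8326)
step 3: θ'=4.5826 (R=0.1667) → pose (-0.1170, 2.5398, 4.5826)
step 4: θ'=2.0826 (R=0.4000) → pose (0.6284, 2.6839, 2.0826)
step 5: θ'=2.0826 (straight) → pose (0.9957, 2.0300, 2.0826)
step 6: θ'=2.5826 (R=1.2500) → pose (0.5688, 2.4776, 2.5826)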